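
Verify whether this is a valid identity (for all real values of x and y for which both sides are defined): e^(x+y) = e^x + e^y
No, this is NOT an identity.

Claim: e^(x+y) = e^x + e^y.
Test a specific point where both sides are defined: x = 5, y = -2.
LHS = e^(x+y) ≈ 20.0855
RHS = e^x + e^y ≈ 148.5485
Since 20.0855 ≠ 148.5485, the equation fails at this point, so it cannot hold for all real values of x and y for which both sides are defined.
The correct rule is e^(x+y) = e^x · e^y (a product, not a sum).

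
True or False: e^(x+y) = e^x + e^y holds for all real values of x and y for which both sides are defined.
Claim: e^(x+y) = e^x + e^y.
Test a specific point where both sides are defined: x = -3, y = 3/2.
LHS = e^(x+y) ≈ 0.2231
RHS = e^x + e^y ≈ 4.5315
Since 0.2231 ≠ 4.5315, the equation fails at this point, so it cannot hold for all real values of x and y for which both sides are defined.
The correct rule is e^(x+y) = e^x · e^y (a product, not a sum).

Conclusion: False.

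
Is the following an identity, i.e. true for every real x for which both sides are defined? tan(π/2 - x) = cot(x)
Claim: tan(π/2 - x) = cot(x).
Reasoning: tan(π/2 - x) = sin(π/2 - x)/cos(π/2 - x) = cos(x)/sin(x) = cot(x), using the cofunction identities sin(π/2 - x) = cos(x) and cos(π/2 - x) = sin(x).
So the two sides agree for every real x for which both sides are defined.

Conclusion: Yes, this is an identity.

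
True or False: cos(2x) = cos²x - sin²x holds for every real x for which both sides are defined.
True.

Claim: cos(2x) = cos²x - sin²x.
Reasoning: Put y = x in the addition formula cos(x+y) = cos(x)cos(y) - sin(x)sin(y): cos(2x) = cos²x - sin²x.
So the two sides agree for every real x for which both sides are defined.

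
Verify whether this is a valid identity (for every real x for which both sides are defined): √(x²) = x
No, this is NOT an identity.

Claim: √(x²) = x.
Test a specific point where both sides are defined: x = -3.
LHS = √(x²) ≈ 3.0000
RHS = x ≈ -3.0000
Since 3.0000 ≠ -3.0000, the equation fails at this point, so it cannot hold for every real x for which both sides are defined.
√(x²) = |x|, which differs from x whenever x < 0 (both sides are defined for every real x).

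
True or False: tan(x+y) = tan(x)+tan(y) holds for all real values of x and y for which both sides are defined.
Claim: tan(x+y) = tan(x)+tan(y).
Test a specific point where both sides are defined: x = π/6, y = 2π/3.
LHS = tan(x+y) ≈ -0.5774
RHS = tan(x)+tan(y) ≈ -1.1547
Since -0.5774 ≠ -1.1547, the equation fails at this point, so it cannot hold for all real values of x and y for which both sides are defined.
The correct formula is tan(x+y) = (tan(x) + tan(y))/(1 - tan(x)tan(y)).

Conclusion: False.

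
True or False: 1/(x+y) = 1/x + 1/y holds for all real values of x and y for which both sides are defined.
Claim: 1/(x+y) = 1/x + 1/y.
Test a specific point where both sides are defined: x = -3, y = -1.
LHS = 1/(x+y) ≈ -0.2500
RHS = 1/x + 1/y ≈ -1.3333
Since -0.2500 ≠ -1.3333, the equation fails at this point, so it cannot hold for all real values of x and y for which both sides are defined.
1/x + 1/y = (x+y)/(xy), which is not 1/(x+y).

Conclusion: False.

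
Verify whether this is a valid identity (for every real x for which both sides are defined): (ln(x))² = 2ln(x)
No, this is NOT an identity.

Claim: (ln(x))² = 2ln(x).
Test a specific point where both sides are defined: x = 3.
LHS = (ln(x))² ≈ 1.2069
RHS = 2ln(x) ≈ 2.1972
Since 1.2069 ≠ 2.1972, the equation fails at this point, so it cannot hold for every real x for which both sides are defined.
2ln(x) equals ln(x²), which is not the same as (ln x)².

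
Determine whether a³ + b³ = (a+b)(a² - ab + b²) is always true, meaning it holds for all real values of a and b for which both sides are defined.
Yes, this is an identity.

Claim: a³ + b³ = (a+b)(a² - ab + b²).
Reasoning: Expand the right side: (a+b)(a² - ab + b²) = a³ - a²b + ab² + a²b - ab² + b³ = a³ + b³ (the middle terms cancel in pairs).
So the two sides agree for all real values of a and b for which both sides are defined.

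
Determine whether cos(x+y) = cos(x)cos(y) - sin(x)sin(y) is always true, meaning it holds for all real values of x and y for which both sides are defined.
Yes, this is an identity.

Claim: cos(x+y) = cos(x)cos(y) - sin(x)sin(y).
Reasoning: By Euler's formula e^(i(x+y)) = e^(ix)·e^(iy) = (cos x + i·sin x)(cos y + i·sin y). The real part of the left side is cos(x+y); the real part of the product is cos(x)cos(y) - sin(x)sin(y) (since i·i = -1).
So the two sides agree for all real values of x and y for which both sides are defined.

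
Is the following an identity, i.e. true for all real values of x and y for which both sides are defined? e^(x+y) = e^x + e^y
Claim: e^(x+y) = e^x + e^y.
Test a specific point where both sides are defined: x = 3, y = -3.
LHS = e^(x+y) ≈ 1.0000
RHS = e^x + e^y ≈ 20.1353
Since 1.0000 ≠ 20.1353, the equation fails at this point, so it cannot hold for all real values of x and y for which both sides are defined.
The correct rule is e^(x+y) = e^x · e^y (a product, not a sum).

Conclusion: No, this is NOT an identity.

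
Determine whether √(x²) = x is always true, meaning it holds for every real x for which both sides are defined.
No, this is NOT an identity.

Claim: √(x²) = x.
Test a specific point where both sides are defined: x = -3.
LHS = √(x²) ≈ 3.0000
RHS = x ≈ -3.0000
Since 3.0000 ≠ -3.0000, the equation fails at this point, so it cannot hold for every real x for which both sides are defined.
√(x²) = |x|, which differs from x whenever x < 0 (both sides are defined for every real x).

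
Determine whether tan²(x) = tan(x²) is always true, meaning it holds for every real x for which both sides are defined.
Claim: tan²(x) = tan(x²).
Test a specific point where both sides are defined: x = π/6.
LHS = tan²(x) ≈ 0.3333
RHS = tan(x²) ≈ 0.2812
Since 0.3333 ≠ 0.2812, the equation fails at this point, so it cannot hold for every real x for which both sides are defined.
tan²(x) means (tan x)², squaring the output; tan(x²) squares the input. These are different functions.

Conclusion: No, this is NOT an identity.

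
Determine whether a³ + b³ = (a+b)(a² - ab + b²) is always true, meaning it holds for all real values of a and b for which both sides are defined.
Claim: a³ + b³ = (a+b)(a² - ab + b²).
Reasoning: Expand the right side: (a+b)(a² - ab + b²) = a³ - a²b + ab² + a²b - ab² + b³ = a³ + b³ (the middle terms cancel in pairs).
So the two sides agree for all real values of a and b for which both sides are defined.

Conclusion: Yes, this is an identity.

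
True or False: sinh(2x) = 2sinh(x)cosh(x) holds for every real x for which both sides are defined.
Claim: sinh(2x) = 2sinh(x)cosh(x).
Reasoning: 2sinh(x)cosh(x) = 2 · (e^x - e^-x)/2 · (e^x + e^-x)/2 = (e^(2x) - e^(-2x))/2 = sinh(2x).
So the two sides agree for every real x for which both sides are defined.

Conclusion: True.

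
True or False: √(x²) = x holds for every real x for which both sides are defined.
Claim: √(x²) = x.
Test a specific point where both sides are defined: x = -3.
LHS = √(x²) ≈ 3.0000
RHS = x ≈ -3.0000
Since 3.0000 ≠ -3.0000, the equation fails at this point, so it cannot hold for every real x for which both sides are defined.
√(x²) = |x|, which differs from x whenever x < 0 (both sides are defined for every real x).

Conclusion: False.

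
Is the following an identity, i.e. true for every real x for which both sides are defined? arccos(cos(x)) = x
Claim: arccos(cos(x)) = x.
Test a specific point where both sides are defined: x = -π/4.
LHS = arccos(cos(x)) ≈ 0.7854
RHS = x ≈ -0.7854
Since 0.7854 ≠ -0.7854, the equation fails at this point, so it cannot hold for every real x for which both sides are defined.
arccos only returns values in [0, π], so arccos(cos(x)) = x holds only for x in that interval, not for all real x.

Conclusion: No, this is NOT an identity.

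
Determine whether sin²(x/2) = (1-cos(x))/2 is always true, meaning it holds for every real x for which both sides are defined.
Yes, this is an identity.

Claim: sin²(x/2) = (1-cos(x))/2.
Reasoning: Use cos(2θ) = 1 - 2sin²θ with θ = x/2: cos(x) = 1 - 2sin²(x/2). Solving for sin²(x/2) gives (1 - cos(x))/2.
So the two sides agree for every real x for which both sides are defined.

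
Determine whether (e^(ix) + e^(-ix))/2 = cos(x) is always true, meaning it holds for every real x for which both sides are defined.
Claim: (e^(ix) + e^(-ix))/2 = cos(x).
Reasoning: By Euler's formula e^(ix) = cos(x) + i·sin(x) and e^(-ix) = cos(x) - i·sin(x). Adding cancels the sine terms: e^(ix) + e^(-ix) = 2cos(x); divide by 2.
So the two sides agree for every real x for which both sides are defined.

Conclusion: Yes, this is an identity.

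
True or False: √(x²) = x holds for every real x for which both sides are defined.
Claim: √(x²) = x.
Test a specific point where both sides are defined: x = -2.
LHS = √(x²) ≈ 2.0000
RHS = x ≈ -2.0000
Since 2.0000 ≠ -2.0000, the equation fails at this point, so it cannot hold for every real x for which both sides are defined.
√(x²) = |x|, which differs from x whenever x < 0 (both sides are defined for every real x).

Conclusion: False.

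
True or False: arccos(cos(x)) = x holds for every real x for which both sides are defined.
Claim: arccos(cos(x)) = x.
Test a specific point where both sides are defined: x = -π/6.
LHS = arccos(cos(x)) ≈ 0.5236
RHS = x ≈ -0.5236
Since 0.5236 ≠ -0.5236, the equation fails at this point, so it cannot hold for every real x for which both sides are defined.
arccos only returns values in [0, π], so arccos(cos(x)) = x holds only for x in that interval, not for all real x.

Conclusion: False.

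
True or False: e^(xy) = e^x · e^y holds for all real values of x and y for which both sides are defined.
False.

Claim: e^(xy) = e^x · e^y.
Test a specific point where both sides are defined: x = 2, y = 1.
LHS = e^(xy) ≈ 7.3891
RHS = e^x · e^y ≈ 20.0855
Since 7.3891 ≠ 20.0855, the equation fails at this point, so it cannot hold for all real values of x and y for which both sides are defined.
e^x · e^y = e^(x+y), not e^(xy).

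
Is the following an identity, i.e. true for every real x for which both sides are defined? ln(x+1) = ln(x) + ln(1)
No, this is NOT an identity.

Claim: ln(x+1) = ln(x) + ln(1).
Test a specific point where both sides are defined: x = 5.
LHS = ln(x+1) ≈ 1.7918
RHS = ln(x) + ln(1) ≈ 1.6094
Since 1.7918 ≠ 1.6094, the equation fails at this point, so it cannot hold for every real x for which both sides are defined.
ln(1) = 0, so the right side is just ln(x), which differs from ln(x+1).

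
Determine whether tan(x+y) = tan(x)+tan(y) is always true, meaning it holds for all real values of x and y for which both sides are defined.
No, this is NOT an identity.

Claim: tan(x+y) = tan(x)+tan(y).
Test a specific point where both sides are defined: x = π/4, y = 2π/3.
LHS = tan(x+y) ≈ -0.2679
RHS = tan(x)+tan(y) ≈ -0.7321
Since -0.2679 ≠ -0.7321, the equation fails at this point, so it cannot hold for all real values of x and y for which both sides are defined.
The correct formula is tan(x+y) = (tan(x) + tan(y))/(1 - tan(x)tan(y)).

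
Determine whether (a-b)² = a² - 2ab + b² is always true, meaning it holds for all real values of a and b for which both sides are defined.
Claim: (a-b)² = a² - 2ab + b².
Reasoning: Expand: (a-b)² = (a-b)(a-b) = a·a - a·b - b·a + b·b = a² - 2ab + b².
So the two sides agree for all real values of a and b for which both sides are defined.

Conclusion: Yes, this is an identity.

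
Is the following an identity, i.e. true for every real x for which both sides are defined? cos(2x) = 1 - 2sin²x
Claim: cos(2x) = 1 - 2sin²x.
Reasoning: cos(2x) = cos²x - sin²x. Replace cos²x by 1 - sin²x: (1 - sin²x) - sin²x = 1 - 2sin²x.
So the two sides agree for every real x for which both sides are defined.

Conclusion: Yes, this is an identity.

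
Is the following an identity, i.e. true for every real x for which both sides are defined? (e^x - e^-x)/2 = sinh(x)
Claim: (e^x - e^-x)/2 = sinh(x).
Reasoning: This is exactly the definition of the hyperbolic sine: sinh(x) := (e^x - e^-x)/2.
So the two sides agree for every real x for which both sides are defined.

Conclusion: Yes, this is an identity.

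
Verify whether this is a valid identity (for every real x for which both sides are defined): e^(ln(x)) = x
Claim: e^(ln(x)) = x.
Reasoning: For x > 0, ln(x) is by definition the exponent p such that e^p = x. Raising e to that exponent therefore returns x: e^(ln x) = x.
So the two sides agree for every real x for which both sides are defined.

Conclusion: Yes, this is an identity.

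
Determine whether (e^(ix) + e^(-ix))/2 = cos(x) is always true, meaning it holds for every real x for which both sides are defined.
Yes, this is an identity.

Claim: (e^(ix) + e^(-ix))/2 = cos(x).
Reasoning: By Euler's formula e^(ix) = cos(x) + i·sin(x) and e^(-ix) = cos(x) - i·sin(x). Adding cancels the sine terms: e^(ix) + e^(-ix) = 2cos(x); divide by 2.
So the two sides agree for every real x for which both sides are defined.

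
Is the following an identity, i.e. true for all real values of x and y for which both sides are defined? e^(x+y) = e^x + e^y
No, this is NOT an identity.

Claim: e^(x+y) = e^x + e^y.
Test a specific point where both sides are defined: x = 3, y = 3.
LHS = e^(x+y) ≈ 403.4288
RHS = e^x + e^y ≈ 40.1711
Since 403.4288 ≠ 40.1711, the equation fails at this point, so it cannot hold for all real values of x and y for which both sides are defined.
The correct rule is e^(x+y) = e^x · e^y (a product, not a sum).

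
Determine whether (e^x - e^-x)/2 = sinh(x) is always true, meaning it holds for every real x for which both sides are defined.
Claim: (e^x - e^-x)/2 = sinh(x).
Reasoning: This is exactly the definition of the hyperbolic sine: sinh(x) := (e^x - e^-x)/2.
So the two sides agree for every real x for which both sides are defined.

Conclusion: Yes, this is an identity.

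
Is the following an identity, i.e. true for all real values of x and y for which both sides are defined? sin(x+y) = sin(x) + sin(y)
Claim: sin(x+y) = sin(x) + sin(y).
Test a specific point where both sides are defined: x = -π/2, y = π/6.
LHS = sin(x+y) ≈ -0.8660
RHS = sin(x) + sin(y) ≈ -0.5000
Since -0.8660 ≠ -0.5000, the equation fails at this point, so it cannot hold for all real values of x and y for which both sides are defined.
The correct expansion is sin(x+y) = sin(x)cos(y) + cos(x)sin(y); sine is not additive.

Conclusion: No, this is NOT an identity.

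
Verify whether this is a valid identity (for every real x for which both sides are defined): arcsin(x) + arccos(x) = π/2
Yes, this is an identity.

Claim: arcsin(x) + arccos(x) = π/2.
Reasoning: Both sides are defined for -1 ≤ x ≤ 1. Let θ = arcsin(x), so sin θ = x and θ ∈ [-π/2, π/2]. Then cos(π/2 - θ) = sin θ = x and π/2 - θ ∈ [0, π], which is exactly the range of arccos, so arccos(x) = π/2 - θ. Adding: arcsin(x) + arccos(x) = θ + (π/2 - θ) = π/2.
So the two sides agree for every real x for which both sides are defined.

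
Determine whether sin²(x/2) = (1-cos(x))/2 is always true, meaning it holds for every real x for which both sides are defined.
Claim: sin²(x/2) = (1-cos(x))/2.
Reasoning: Use cos(2θ) = 1 - 2sin²θ with θ = x/2: cos(x) = 1 - 2sin²(x/2). Solving for sin²(x/2) gives (1 - cos(x))/2.
So the two sides agree for every real x for which both sides are defined.

Conclusion: Yes, this is an identity.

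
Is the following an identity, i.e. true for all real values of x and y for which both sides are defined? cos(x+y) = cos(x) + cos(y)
Claim: cos(x+y) = cos(x) + cos(y).
Test a specific point where both sides are defined: x = -π/2, y = π.
LHS = cos(x+y) ≈ 0.0000
RHS = cos(x) + cos(y) ≈ -1.0000
Since 0.0000 ≠ -1.0000, the equation fails at this point, so it cannot hold for all real values of x and y for which both sides are defined.
The correct expansion is cos(x+y) = cos(x)cos(y) - sin(x)sin(y); cosine is not additive.

Conclusion: No, this is NOT an identity.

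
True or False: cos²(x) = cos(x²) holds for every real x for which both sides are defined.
Claim: cos²(x) = cos(x²).
Test a specific point where both sides are defined: x = -π/2.
LHS = cos²(x) ≈ 0.0000
RHS = cos(x²) ≈ -0.7812
Since 0.0000 ≠ -0.7812, the equation fails at this point, so it cannot hold for every real x for which both sides are defined.
cos²(x) means (cos x)², squaring the output; cos(x²) squares the input. These are different functions.

Conclusion: False.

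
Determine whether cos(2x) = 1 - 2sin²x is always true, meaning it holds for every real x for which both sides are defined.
Claim: cos(2x) = 1 - 2sin²x.
Reasoning: cos(2x) = cos²x - sin²x. Replace cos²x by 1 - sin²x: (1 - sin²x) - sin²x = 1 - 2sin²x.
So the two sides agree for every real x for which both sides are defined.

Conclusion: Yes, this is an identity.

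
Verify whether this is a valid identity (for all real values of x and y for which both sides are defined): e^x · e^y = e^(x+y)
Yes, this is an identity.

Claim: e^x · e^y = e^(x+y).
Reasoning: This is the law of exponents for a common base: multiplying powers adds exponents. E.g. from the series, (Σ x^j/j!)(Σ y^k/k!) = Σ_m (Σ_{j+k=m} x^j y^k/(j!k!)) = Σ_m (x+y)^m/m! by the binomial theorem.
So the two sides agree for all real values of x and y for which both sides are defined.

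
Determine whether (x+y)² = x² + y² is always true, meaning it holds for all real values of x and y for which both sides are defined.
No, this is NOT an identity.

Claim: (x+y)² = x² + y².
Test a specific point where both sides are defined: x = -2, y = 2.
LHS = (x+y)² ≈ 0.0000
RHS = x² + y² ≈ 8.0000
Since 0.0000 ≠ 8.0000, the equation fails at this point, so it cannot hold for all real values of x and y for which both sides are defined.
The correct expansion is (x+y)² = x² + 2xy + y²; the cross term 2xy is missing.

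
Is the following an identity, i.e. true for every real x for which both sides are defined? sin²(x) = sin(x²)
Claim: sin²(x) = sin(x²).
Test a specific point where both sides are defined: x = -π/6.
LHS = sin²(x) ≈ 0.2500
RHS = sin(x²) ≈ 0.2707
Since 0.2500 ≠ 0.2707, the equation fails at this point, so it cannot hold for every real x for which both sides are defined.
sin²(x) means (sin x)², squaring the output; sin(x²) squares the input. These are different functions.

Conclusion: No, this is NOT an identity.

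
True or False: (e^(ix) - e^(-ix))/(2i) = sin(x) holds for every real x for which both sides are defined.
True.

Claim: (e^(ix) - e^(-ix))/(2i) = sin(x).
Reasoning: By Euler's formula e^(ix) = cos(x) + i·sin(x) and e^(-ix) = cos(x) - i·sin(x). Subtracting cancels the cosine terms: e^(ix) - e^(-ix) = 2i·sin(x); divide by 2i.
So the two sides agree for every real x for which both sides are defined.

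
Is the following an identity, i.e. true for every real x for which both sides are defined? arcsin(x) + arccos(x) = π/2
Claim: arcsin(x) + arccos(x) = π/2.
Reasoning: Both sides are defined for -1 ≤ x ≤ 1. Let θ = arcsin(x), so sin θ = x and θ ∈ [-π/2, π/2]. Then cos(π/2 - θ) = sin θ = x and π/2 - θ ∈ [0, π], which is exactly the range of arccos, so arccos(x) = π/2 - θ. Adding: arcsin(x) + arccos(x) = θ + (π/2 - θ) = π/2.
So the two sides agree for every real x for which both sides are defined.

Conclusion: Yes, this is an identity.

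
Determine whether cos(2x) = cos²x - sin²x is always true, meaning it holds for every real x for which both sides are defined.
Claim: cos(2x) = cos²x - sin²x.
Reasoning: Put y = x in the addition formula cos(x+y) = cos(x)cos(y) - sin(x)sin(y): cos(2x) = cos²x - sin²x.
So the two sides agree for every real x for which both sides are defined.

Conclusion: Yes, this is an identity.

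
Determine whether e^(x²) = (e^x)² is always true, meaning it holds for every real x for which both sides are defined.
Claim: e^(x²) = (e^x)².
Test a specific point where both sides are defined: x = 1/2.
LHS = e^(x²) ≈ 1.2840
RHS = (e^x)² ≈ 2.7183
Since 1.2840 ≠ 2.7183, the equation fails at this point, so it cannot hold for every real x for which both sides are defined.
(e^x)² = e^(2x), and 2x ≠ x² in general.

Conclusion: No, this is NOT an identity.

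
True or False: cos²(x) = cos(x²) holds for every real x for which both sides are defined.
False.

Claim: cos²(x) = cos(x²).
Test a specific point where both sides are defined: x = π.
LHS = cos²(x) ≈ 1.0000
RHS = cos(x²) ≈ -0.9027
Since 1.0000 ≠ -0.9027, the equation fails at this point, so it cannot hold for every real x for which both sides are defined.
cos²(x) means (cos x)², squaring the output; cos(x²) squares the input. These are different functions.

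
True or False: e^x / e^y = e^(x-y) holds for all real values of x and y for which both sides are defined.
True.

Claim: e^x / e^y = e^(x-y).
Reasoning: 1/e^y = e^(-y), so e^x / e^y = e^x · e^(-y) = e^(x + (-y)) = e^(x-y) by the product rule for exponents.
So the two sides agree for all real values of x and y for which both sides are defined.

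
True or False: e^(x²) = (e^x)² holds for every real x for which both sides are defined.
False.

Claim: e^(x²) = (e^x)².
Test a specific point where both sides are defined: x = 3.
LHS = e^(x²) ≈ 8103.0839
RHS = (e^x)² ≈ 403.4288
Since 8103.0839 ≠ 403.4288, the equation fails at this point, so it cannot hold for every real x for which both sides are defined.
(e^x)² = e^(2x), and 2x ≠ x² in general.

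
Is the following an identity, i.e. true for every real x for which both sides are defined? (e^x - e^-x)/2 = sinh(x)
Yes, this is an identity.

Claim: (e^x - e^-x)/2 = sinh(x).
Reasoning: This is exactly the definition of the hyperbolic sine: sinh(x) := (e^x - e^-x)/2.
So the two sides agree for every real x for which both sides are defined.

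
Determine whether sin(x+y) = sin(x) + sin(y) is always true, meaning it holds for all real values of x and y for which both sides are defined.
Claim: sin(x+y) = sin(x) + sin(y).
Test a specific point where both sides are defined: x = π/3, y = -π/4.
LHS = sin(x+y) ≈ 0.2588
RHS = sin(x) + sin(y) ≈ 0.1589
Since 0.2588 ≠ 0.1589, the equation fails at this point, so it cannot hold for all real values of x and y for which both sides are defined.
The correct expansion is sin(x+y) = sin(x)cos(y) + cos(x)sin(y); sine is not additive.

Conclusion: No, this is NOT an identity.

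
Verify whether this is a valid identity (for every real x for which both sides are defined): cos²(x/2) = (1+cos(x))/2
Claim: cos²(x/2) = (1+cos(x))/2.
Reasoning: Use cos(2θ) = 2cos²θ - 1 with θ = x/2: cos(x) = 2cos²(x/2) - 1. Solving for cos²(x/2) gives (1 + cos(x))/2.
So the two sides agree for every real x for which both sides are defined.

Conclusion: Yes, this is an identity.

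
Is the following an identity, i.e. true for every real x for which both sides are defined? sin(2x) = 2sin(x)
No, this is NOT an identity.

Claim: sin(2x) = 2sin(x).
Test a specific point where both sides are defined: x = -π/6.
LHS = sin(2x) ≈ -0.8660
RHS = 2sin(x) ≈ -1.0000
Since -0.8660 ≠ -1.0000, the equation fails at this point, so it cannot hold for every real x for which both sides are defined.
The correct double-angle formula is sin(2x) = 2sin(x)cos(x).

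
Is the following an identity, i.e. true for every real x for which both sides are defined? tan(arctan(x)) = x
Claim: tan(arctan(x)) = x.
Reasoning: For every real x, arctan(x) is by definition the angle in (-π/2, π/2) whose tangent equals x. Taking the tangent of that angle returns x.
So the two sides agree for every real x for which both sides are defined.

Conclusion: Yes, this is an identity.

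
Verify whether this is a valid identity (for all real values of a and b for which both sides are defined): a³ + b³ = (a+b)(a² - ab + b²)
Claim: a³ + b³ = (a+b)(a² - ab + b²).
Reasoning: Expand the right side: (a+b)(a² - ab + b²) = a³ - a²b + ab² + a²b - ab² + b³ = a³ + b³ (the middle terms cancel in pairs).
So the two sides agree for all real values of a and b for which both sides are defined.

Conclusion: Yes, this is an identity.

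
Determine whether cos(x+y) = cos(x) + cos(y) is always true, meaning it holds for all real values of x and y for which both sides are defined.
No, this is NOT an identity.

Claim: cos(x+y) = cos(x) + cos(y).
Test a specific point where both sides are defined: x = -π/3, y = -π/2.
LHS = cos(x+y) ≈ -0.8660
RHS = cos(x) + cos(y) ≈ 0.5000
Since -0.8660 ≠ 0.5000, the equation fails at this point, so it cannot hold for all real values of x and y for which both sides are defined.
The correct expansion is cos(x+y) = cos(x)cos(y) - sin(x)sin(y); cosine is not additive.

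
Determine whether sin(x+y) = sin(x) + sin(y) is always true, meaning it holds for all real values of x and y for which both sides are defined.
No, this is NOT an identity.

Claim: sin(x+y) = sin(x) + sin(y).
Test a specific point where both sides are defined: x = π/4, y = π/6.
LHS = sin(x+y) ≈ 0.9659
RHS = sin(x) + sin(y) ≈ 1.2071
Since 0.9659 ≠ 1.2071, the equation fails at this point, so it cannot hold for all real values of x and y for which both sides are defined.
The correct expansion is sin(x+y) = sin(x)cos(y) + cos(x)sin(y); sine is not additive.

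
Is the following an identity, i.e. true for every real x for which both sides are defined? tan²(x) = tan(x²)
Claim: tan²(x) = tan(x²).
Test a specific point where both sides are defined: x = 2π/3.
LHS = tan²(x) ≈ 3.0000
RHS = tan(x²) ≈ 2.9590
Since 3.0000 ≠ 2.9590, the equation fails at this point, so it cannot hold for every real x for which both sides are defined.
tan²(x) means (tan x)², squaring the output; tan(x²) squares the input. These are different functions.

Conclusion: No, this is NOT an identity.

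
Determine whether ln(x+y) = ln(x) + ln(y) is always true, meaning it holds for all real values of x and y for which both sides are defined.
No, this is NOT an identity.

Claim: ln(x+y) = ln(x) + ln(y).
Test a specific point where both sides are defined: x = 3/2, y = 1/2.
LHS = ln(x+y) ≈ 0.6931
RHS = ln(x) + ln(y) ≈ -0.2877
Since 0.6931 ≠ -0.2877, the equation fails at this point, so it cannot hold for all real values of x and y for which both sides are defined.
ln(x) + ln(y) = ln(xy), not ln(x+y).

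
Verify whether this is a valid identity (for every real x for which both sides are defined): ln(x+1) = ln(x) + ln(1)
No, this is NOT an identity.

Claim: ln(x+1) = ln(x) + ln(1).
Test a specific point where both sides are defined: x = 5.
LHS = ln(x+1) ≈ 1.7918
RHS = ln(x) + ln(1) ≈ 1.6094
Since 1.7918 ≠ 1.6094, the equation fails at this point, so it cannot hold for every real x for which both sides are defined.
ln(1) = 0, so the right side is just ln(x), which differs from ln(x+1).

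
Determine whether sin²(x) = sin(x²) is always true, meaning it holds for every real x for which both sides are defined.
No, this is NOT an identity.

Claim: sin²(x) = sin(x²).
Test a specific point where both sides are defined: x = 3π/4.
LHS = sin²(x) ≈ 0.5000
RHS = sin(x²) ≈ -0.6680
Since 0.5000 ≠ -0.6680, the equation fails at this point, so it cannot hold for every real x for which both sides are defined.
sin²(x) means (sin x)², squaring the output; sin(x²) squares the input. These are different functions.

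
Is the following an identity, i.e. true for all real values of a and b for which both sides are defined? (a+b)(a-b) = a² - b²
Yes, this is an identity.

Claim: (a+b)(a-b) = a² - b².
Reasoning: Expand: (a+b)(a-b) = a² - ab + ba - b² = a² - b² (the cross terms cancel).
So the two sides agree for all real values of a and b for which both sides are defined.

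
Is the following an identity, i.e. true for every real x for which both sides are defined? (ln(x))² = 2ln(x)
No, this is NOT an identity.

Claim: (ln(x))² = 2ln(x).
Test a specific point where both sides are defined: x = 2.
LHS = (ln(x))² ≈ 0.4805
RHS = 2ln(x) ≈ 1.3863
Since 0.4805 ≠ 1.3863, the equation fails at this point, so it cannot hold for every real x for which both sides are defined.
2ln(x) equals ln(x²), which is not the same as (ln x)².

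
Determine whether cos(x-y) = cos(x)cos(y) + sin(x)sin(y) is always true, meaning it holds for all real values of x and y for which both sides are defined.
Claim: cos(x-y) = cos(x)cos(y) + sin(x)sin(y).
Reasoning: Replace y by -y in cos(x+y) = cos(x)cos(y) - sin(x)sin(y) and use cos(-y) = cos(y), sin(-y) = -sin(y): cos(x-y) = cos(x)cos(y) + sin(x)sin(y).
So the two sides agree for all real values of x and y for which both sides are defined.

Conclusion: Yes, this is an identity.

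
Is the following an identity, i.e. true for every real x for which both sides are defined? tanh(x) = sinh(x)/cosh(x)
Yes, this is an identity.

Claim: tanh(x) = sinh(x)/cosh(x).
Reasoning: tanh(x) is defined as sinh(x)/cosh(x) = (e^x - e^-x)/(e^x + e^-x); cosh(x) ≥ 1 is never zero, so this holds for every real x.
So the two sides agree for every real x for which both sides are defined.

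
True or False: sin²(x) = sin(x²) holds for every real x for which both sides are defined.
False.

Claim: sin²(x) = sin(x²).
Test a specific point where both sides are defined: x = π/4.
LHS = sin²(x) ≈ 0.5000
RHS = sin(x²) ≈ 0.5785
Since 0.5000 ≠ 0.5785, the equation fails at this point, so it cannot hold for every real x for which both sides are defined.
sin²(x) means (sin x)², squaring the output; sin(x²) squares the input. These are different functions.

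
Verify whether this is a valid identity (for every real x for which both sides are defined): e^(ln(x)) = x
Yes, this is an identity.

Claim: e^(ln(x)) = x.
Reasoning: For x > 0, ln(x) is by definition the exponent p such that e^p = x. Raising e to that exponent therefore returns x: e^(ln x) = x.
So the two sides agree for every real x for which both sides are defined.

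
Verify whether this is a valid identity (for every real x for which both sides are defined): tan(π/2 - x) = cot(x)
Claim: tan(π/2 - x) = cot(x).
Reasoning: tan(π/2 - x) = sin(π/2 - x)/cos(π/2 - x) = cos(x)/sin(x) = cot(x), using the cofunction identities sin(π/2 - x) = cos(x) and cos(π/2 - x) = sin(x).
So the two sides agree for every real x for which both sides are defined.

Conclusion: Yes, this is an identity.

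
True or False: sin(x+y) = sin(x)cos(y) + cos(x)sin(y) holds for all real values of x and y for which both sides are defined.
Claim: sin(x+y) = sin(x)cos(y) + cos(x)sin(y).
Reasoning: By Euler's formula e^(i(x+y)) = e^(ix)·e^(iy) = (cos x + i·sin x)(cos y + i·sin y). The imaginary part of the left side is sin(x+y); the imaginary part of the product is sin(x)cos(y) + cos(x)sin(y).
So the two sides agree for all real values of x and y for which both sides are defined.

Conclusion: True.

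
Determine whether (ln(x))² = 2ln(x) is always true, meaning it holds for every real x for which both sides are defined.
Claim: (ln(x))² = 2ln(x).
Test a specific point where both sides are defined: x = 3/2.
LHS = (ln(x))² ≈ 0.1644
RHS = 2ln(x) ≈ 0.8109
Since 0.1644 ≠ 0.8109, the equation fails at this point, so it cannot hold for every real x for which both sides are defined.
2ln(x) equals ln(x²), which is not the same as (ln x)².

Conclusion: No, this is NOT an identity.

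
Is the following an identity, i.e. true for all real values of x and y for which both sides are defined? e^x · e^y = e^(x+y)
Claim: e^x · e^y = e^(x+y).
Reasoning: This is the law of exponents for a common base: multiplying powers adds exponents. E.g. from the series, (Σ x^j/j!)(Σ y^k/k!) = Σ_m (Σ_{j+k=m} x^j y^k/(j!k!)) = Σ_m (x+y)^m/m! by the binomial theorem.
So the two sides agree for all real values of x and y for which both sides are defined.

Conclusion: Yes, this is an identity.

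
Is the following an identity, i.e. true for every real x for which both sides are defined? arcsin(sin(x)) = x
No, this is NOT an identity.

Claim: arcsin(sin(x)) = x.
Test a specific point where both sides are defined: x = 3π/4.
LHS = arcsin(sin(x)) ≈ 0.7854
RHS = x ≈ 2.3562
Since 0.7854 ≠ 2.3562, the equation fails at this point, so it cannot hold for every real x for which both sides are defined.
arcsin only returns values in [-π/2, π/2], so arcsin(sin(x)) = x holds only for x in that interval, not for all real x.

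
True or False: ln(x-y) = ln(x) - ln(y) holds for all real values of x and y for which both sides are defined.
Claim: ln(x-y) = ln(x) - ln(y).
Test a specific point where both sides are defined: x = 3, y = 2.
LHS = ln(x-y) ≈ 0.0000
RHS = ln(x) - ln(y) ≈ 0.4055
Since 0.0000 ≠ 0.4055, the equation fails at this point, so it cannot hold for all real values of x and y for which both sides are defined.
ln(x) - ln(y) = ln(x/y), not ln(x-y).

Conclusion: False.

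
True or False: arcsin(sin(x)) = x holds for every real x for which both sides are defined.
Claim: arcsin(sin(x)) = x.
Test a specific point where both sides are defined: x = 2π/3.
LHS = arcsin(sin(x)) ≈ 1.0472
RHS = x ≈ 2.0944
Since 1.0472 ≠ 2.0944, the equation fails at this point, so it cannot hold for every real x for which both sides are defined.
arcsin only returns values in [-π/2, π/2], so arcsin(sin(x)) = x holds only for x in that interval, not for all real x.

Conclusion: False.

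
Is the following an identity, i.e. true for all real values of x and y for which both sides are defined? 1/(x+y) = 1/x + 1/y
Claim: 1/(x+y) = 1/x + 1/y.
Test a specific point where both sides are defined: x = -3, y = 3/2.
LHS = 1/(x+y) ≈ -0.6667
RHS = 1/x + 1/y ≈ 0.3333
Since -0.6667 ≠ 0.3333, the equation fails at this point, so it cannot hold for all real values of x and y for which both sides are defined.
1/x + 1/y = (x+y)/(xy), which is not 1/(x+y).

Conclusion: No, this is NOT an identity.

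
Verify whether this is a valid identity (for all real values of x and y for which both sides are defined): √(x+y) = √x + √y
No, this is NOT an identity.

Claim: √(x+y) = √x + √y.
Test a specific point where both sides are defined: x = 5, y = 3.
LHS = √(x+y) ≈ 2.8284
RHS = √x + √y ≈ 3.9681
Since 2.8284 ≠ 3.9681, the equation fails at this point, so it cannot hold for all real values of x and y for which both sides are defined.
Squaring the right side gives x + 2√(xy) + y, not x + y.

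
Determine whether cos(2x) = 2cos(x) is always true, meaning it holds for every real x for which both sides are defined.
No, this is NOT an identity.

Claim: cos(2x) = 2cos(x).
Test a specific point where both sides are defined: x = 3π/4.
LHS = cos(2x) ≈ 0.0000
RHS = 2cos(x) ≈ -1.4142
Since 0.0000 ≠ -1.4142, the equation fails at this point, so it cannot hold for every real x for which both sides are defined.
The correct double-angle formula is cos(2x) = cos²x - sin²x.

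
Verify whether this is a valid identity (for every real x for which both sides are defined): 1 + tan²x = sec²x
Claim: 1 + tan²x = sec²x.
Reasoning: Start from sin²x + cos²x = 1 and divide every term by cos²x (allowed wherever tan x and sec x are defined): tan²x + 1 = 1/cos²x = sec²x.
So the two sides agree for every real x for which both sides are defined.

Conclusion: Yes, this is an identity.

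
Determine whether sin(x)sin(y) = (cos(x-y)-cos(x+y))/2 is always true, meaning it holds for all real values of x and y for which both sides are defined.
Claim: sin(x)sin(y) = (cos(x-y)-cos(x+y))/2.
Reasoning: cos(x-y) = cos(x)cos(y) + sin(x)sin(y) and cos(x+y) = cos(x)cos(y) - sin(x)sin(y). Subtracting, cos(x-y) - cos(x+y) = 2sin(x)sin(y); divide by 2.
So the two sides agree for all real values of x and y for which both sides are defined.

Conclusion: Yes, this is an identity.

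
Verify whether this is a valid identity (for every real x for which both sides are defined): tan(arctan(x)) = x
Yes, this is an identity.

Claim: tan(arctan(x)) = x.
Reasoning: For every real x, arctan(x) is by definition the angle in (-π/2, π/2) whose tangent equals x. Taking the tangent of that angle returns x.
So the two sides agree for every real x for which both sides are defined.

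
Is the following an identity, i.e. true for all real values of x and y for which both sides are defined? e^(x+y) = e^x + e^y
Claim: e^(x+y) = e^x + e^y.
Test a specific point where both sides are defined: x = 4, y = 5.
LHS = e^(x+y) ≈ 8103.0839
RHS = e^x + e^y ≈ 203.0113
Since 8103.0839 ≠ 203.0113, the equation fails at this point, so it cannot hold for all real values of x and y for which both sides are defined.
The correct rule is e^(x+y) = e^x · e^y (a product, not a sum).

Conclusion: No, this is NOT an identity.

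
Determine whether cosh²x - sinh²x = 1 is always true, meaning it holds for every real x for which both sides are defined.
Yes, this is an identity.

Claim: cosh²x - sinh²x = 1.
Reasoning: With cosh(x) = (e^x + e^-x)/2 and sinh(x) = (e^x - e^-x)/2: cosh²x = (e^(2x) + 2 + e^(-2x))/4 and sinh²x = (e^(2x) - 2 + e^(-2x))/4. Subtracting leaves 4/4 = 1.
So the two sides agree for every real x for which both sides are defined.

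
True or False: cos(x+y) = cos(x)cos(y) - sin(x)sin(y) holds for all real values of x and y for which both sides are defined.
True.

Claim: cos(x+y) = cos(x)cos(y) - sin(x)sin(y).
Reasoning: By Euler's formula e^(i(x+y)) = e^(ix)·e^(iy) = (cos x + i·sin x)(cos y + i·sin y). The real part of the left side is cos(x+y); the real part of the product is cos(x)cos(y) - sin(x)sin(y) (since i·i = -1).
So the two sides agree for all real values of x and y for which both sides are defined.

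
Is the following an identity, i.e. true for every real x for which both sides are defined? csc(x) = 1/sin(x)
Yes, this is an identity.

Claim: csc(x) = 1/sin(x).
Reasoning: csc(x) is by definition the reciprocal of sin(x), wherever sin(x) ≠ 0.
So the two sides agree for every real x for which both sides are defined.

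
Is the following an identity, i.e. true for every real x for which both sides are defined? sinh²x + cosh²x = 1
Claim: sinh²x + cosh²x = 1.
Test a specific point where both sides are defined: x = 3.
LHS = sinh²x + cosh²x ≈ 201.7156
RHS = 1 ≈ 1.0000
Since 201.7156 ≠ 1.0000, the equation fails at this point, so it cannot hold for every real x for which both sides are defined.
The correct hyperbolic identity is cosh²x - sinh²x = 1 (a difference); the sum sinh²x + cosh²x equals cosh(2x).

Conclusion: No, this is NOT an identity.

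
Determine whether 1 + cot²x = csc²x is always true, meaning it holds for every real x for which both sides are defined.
Yes, this is an identity.

Claim: 1 + cot²x = csc²x.
Reasoning: Start from sin²x + cos²x = 1 and divide every term by sin²x (allowed wherever cot x and csc x are defined): 1 + cot²x = 1/sin²x = csc²x.
So the two sides agree for every real x for which both sides are defined.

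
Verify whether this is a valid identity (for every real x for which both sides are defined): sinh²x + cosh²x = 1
No, this is NOT an identity.

Claim: sinh²x + cosh²x = 1.
Test a specific point where both sides are defined: x = -3.
LHS = sinh²x + cosh²x ≈ 201.7156
RHS = 1 ≈ 1.0000
Since 201.7156 ≠ 1.0000, the equation fails at this point, so it cannot hold for every real x for which both sides are defined.
The correct hyperbolic identity is cosh²x - sinh²x = 1 (a difference); the sum sinh²x + cosh²x equals cosh(2x).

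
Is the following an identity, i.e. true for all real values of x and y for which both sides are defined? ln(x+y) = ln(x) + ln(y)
Claim: ln(x+y) = ln(x) + ln(y).
Test a specific point where both sides are defined: x = 3, y = 1/2.
LHS = ln(x+y) ≈ 1.2528
RHS = ln(x) + ln(y) ≈ 0.4055
Since 1.2528 ≠ 0.4055, the equation fails at this point, so it cannot hold for all real values of x and y for which both sides are defined.
ln(x) + ln(y) = ln(xy), not ln(x+y).

Conclusion: No, this is NOT an identity.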